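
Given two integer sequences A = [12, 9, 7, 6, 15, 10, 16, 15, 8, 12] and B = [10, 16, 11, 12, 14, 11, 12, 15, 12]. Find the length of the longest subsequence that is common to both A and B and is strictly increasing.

A longest common strictly increasing subsequence is 10, 16 (length 2); it appears in order in both A and B, and no longer such subsequence exists.

2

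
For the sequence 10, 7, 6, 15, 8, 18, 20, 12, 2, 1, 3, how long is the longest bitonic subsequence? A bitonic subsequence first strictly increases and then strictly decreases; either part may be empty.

Let inc[i] be the LIS ending at i and dec[i] the longest strictly decreasing subsequence starting at i. inc = [1, 1, 1, 2, 2, 3, 4, 3, 1, 1, 2], dec = [5, 4, 3, 4, 3, 4, 4, 3, 2, 1, 1].
max_i inc[i]+dec[i]−1 = 7, with one witness 10, 15, 18, 20, 12, 2, 1.

7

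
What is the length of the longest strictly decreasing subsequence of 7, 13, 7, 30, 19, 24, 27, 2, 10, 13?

3

Let dp[i] be the longest decreasing subsequence ending at position i. Then dp = [1, 1, 2, 1, 2, 2, 2, 3, 3, 3].
The maximum is 3; one witness is 13, 7, 2 at positions 2,3,8.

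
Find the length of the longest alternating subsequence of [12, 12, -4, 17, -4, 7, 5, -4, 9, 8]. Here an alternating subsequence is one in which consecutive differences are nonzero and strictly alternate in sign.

8

A longest alternating subsequence is 12, -4, 17, -4, 7, 5, 9, 8 (positions 1,3,4,5,6,7,9,10); its 7 consecutive differences strictly alternate in sign, and length 8 is optimal.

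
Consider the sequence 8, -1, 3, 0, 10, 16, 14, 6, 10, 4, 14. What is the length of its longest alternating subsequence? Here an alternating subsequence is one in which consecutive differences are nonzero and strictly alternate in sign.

9

A longest alternating subsequence is 8, -1, 3, 0, 10, 6, 10, 4, 14 (positions 1,2,3,4,5,8,9,10,11); its 8 consecutive differences strictly alternate in sign, and length 9 is optimal.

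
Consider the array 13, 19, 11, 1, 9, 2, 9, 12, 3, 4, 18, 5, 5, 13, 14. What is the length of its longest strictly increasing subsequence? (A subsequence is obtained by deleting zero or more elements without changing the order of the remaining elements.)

7

One longest increasing subsequence is 1, 2, 3, 4, 5, 13, 14 (positions 4,6,9,10,12,14,15), of length 7; no longer one exists.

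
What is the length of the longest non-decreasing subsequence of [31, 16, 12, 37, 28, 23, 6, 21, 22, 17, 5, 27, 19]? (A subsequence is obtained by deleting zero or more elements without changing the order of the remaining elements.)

Scanning left to right, the best length ending at each element is: 31→1, 16→1, 12→1, 37→2, 28→2, 23→2, 6→1, 21→2, 22→3, 17→2, 5→1, 27→4, 19→3.
So the longest non-decreasing subsequence has length 4, e.g. 16, 21, 22, 27.

4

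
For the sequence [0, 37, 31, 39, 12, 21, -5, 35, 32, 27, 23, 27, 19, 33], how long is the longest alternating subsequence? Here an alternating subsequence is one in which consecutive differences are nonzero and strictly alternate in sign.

12

Track the best alternating length ending on an up-step vs a down-step at each position: up/down = 1/1, 2/1, 2/3, 4/1, 2/5, 6/5, 1/7, 8/5, 8/9, 8/9, 8/9, 10/9, 8/11, 12/9.
The maximum over both is 12; one such subsequence is 0, 37, 31, 39, 12, 21, -5, 35, 23, 27, 19, 33.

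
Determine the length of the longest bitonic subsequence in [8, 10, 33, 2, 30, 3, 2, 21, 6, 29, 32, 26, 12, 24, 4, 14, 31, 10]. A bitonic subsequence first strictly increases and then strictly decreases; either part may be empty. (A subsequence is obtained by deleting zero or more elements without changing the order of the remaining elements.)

Let inc[i] be the LIS ending at i and dec[i] the longest strictly decreasing subsequence starting at i. inc = [1, 2, 3, 1, 3, 2, 1, 3, 3, 4, 5, 4, 4, 5, 3, 5, 6, 4], dec = [3, 3, 7, 1, 6, 2, 1, 3, 2, 5, 5, 4, 2, 3, 1, 2, 2, 1].
max_i inc[i]+dec[i]−1 = 9, with one witness 8, 10, 33, 30, 29, 26, 24, 14, 10.

9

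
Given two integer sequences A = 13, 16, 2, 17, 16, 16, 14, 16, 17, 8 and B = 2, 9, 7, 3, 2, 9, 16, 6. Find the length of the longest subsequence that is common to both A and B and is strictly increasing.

A longest common strictly increasing subsequence is 2, 16 (length 2); it appears in order in both A and B, and no longer such subsequence exists.

2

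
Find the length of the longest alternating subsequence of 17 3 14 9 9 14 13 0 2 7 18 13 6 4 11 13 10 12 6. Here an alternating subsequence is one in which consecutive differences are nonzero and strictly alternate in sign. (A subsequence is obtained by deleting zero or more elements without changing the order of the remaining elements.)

A longest alternating subsequence is 17, 3, 14, 9, 14, 0, 7, 6, 11, 10, 12, 6 (positions 1,2,3,4,6,8,10,13,15,17,18,19); its 11 consecutive differences strictly alternate in sign, and length 12 is optimal.

12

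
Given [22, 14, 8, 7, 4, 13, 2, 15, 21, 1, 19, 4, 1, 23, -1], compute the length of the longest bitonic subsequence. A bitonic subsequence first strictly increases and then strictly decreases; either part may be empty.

8

One longest bitonic subsequence is 22, 14, 8, 7, 4, 2, 1, -1 (positions 1,2,3,4,5,7,13,15): it rises to 22 then falls. Length 8 is optimal.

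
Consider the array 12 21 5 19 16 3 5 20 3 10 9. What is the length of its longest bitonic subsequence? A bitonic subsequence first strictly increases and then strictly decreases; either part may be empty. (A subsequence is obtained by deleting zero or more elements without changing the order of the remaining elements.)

One longest bitonic subsequence is 12, 21, 19, 16, 10, 9 (positions 1,2,4,5,10,11): it rises to 21 then falls. Length 6 is optimal.

6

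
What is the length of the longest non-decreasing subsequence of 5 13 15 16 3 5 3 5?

4

Let dp[i] be the longest non-decreasing subsequence ending at position i. Then dp = [1, 2, 3, 4, 1, 2, 2, 3].
The maximum is 4; one witness is 5, 13, 15, 16 at positions 1,2,3,4.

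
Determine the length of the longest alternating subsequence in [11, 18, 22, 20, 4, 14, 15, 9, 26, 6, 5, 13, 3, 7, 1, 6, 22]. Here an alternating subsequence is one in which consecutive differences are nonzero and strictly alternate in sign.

A longest alternating subsequence is 11, 18, 4, 14, 9, 26, 6, 13, 3, 7, 1, 6 (positions 1,2,5,6,8,9,10,12,13,14,15,16); its 11 consecutive differences strictly alternate in sign, and length 12 is optimal.

12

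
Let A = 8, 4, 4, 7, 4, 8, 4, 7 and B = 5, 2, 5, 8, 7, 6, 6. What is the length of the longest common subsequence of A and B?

Backtracking the LCS table gives one alignment: 8 (A1,B4) → 7 (A4,B5).
So the longest common subsequence has length 2.

2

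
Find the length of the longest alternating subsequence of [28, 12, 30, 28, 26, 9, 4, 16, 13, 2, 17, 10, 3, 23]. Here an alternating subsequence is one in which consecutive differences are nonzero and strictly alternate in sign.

A longest alternating subsequence is 28, 12, 30, 9, 16, 13, 17, 10, 23 (positions 1,2,3,6,8,9,11,12,14); its 8 consecutive differences strictly alternate in sign, and length 9 is optimal.

9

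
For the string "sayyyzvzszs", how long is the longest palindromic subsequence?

5

Using dp[i][j] = 2 + dp[i+1][j−1] if the ends match, else max(dp[i+1][j], dp[i][j−1]):
dp[1][11] = 5. A witness is szszs at positions 1,6,9,10,11.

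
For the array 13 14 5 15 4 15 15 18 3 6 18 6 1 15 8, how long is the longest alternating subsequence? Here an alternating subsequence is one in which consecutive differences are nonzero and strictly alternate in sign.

11

Track the best alternating length ending on an up-step vs a down-step at each position: up/down = 1/1, 2/1, 1/3, 4/1, 1/5, 6/1, 6/1, 6/1, 1/7, 8/7, 8/1, 8/9, 1/9, 10/9, 10/11.
The maximum over both is 11; one such subsequence is 13, 14, 5, 15, 4, 15, 3, 18, 6, 15, 8.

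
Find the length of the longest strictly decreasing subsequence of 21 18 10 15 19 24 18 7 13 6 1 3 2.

One longest decreasing subsequence is 21, 18, 10, 7, 6, 3, 2 (positions 1,2,3,8,10,12,13), of length 7; no longer one exists.

7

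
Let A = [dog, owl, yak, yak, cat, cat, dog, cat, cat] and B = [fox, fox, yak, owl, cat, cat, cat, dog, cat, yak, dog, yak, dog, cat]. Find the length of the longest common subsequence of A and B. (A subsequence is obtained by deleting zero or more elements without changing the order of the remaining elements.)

A longest common subsequence is owl, cat, cat, dog, cat, cat (length 6); the LCS DP confirms no longer common subsequence exists.

6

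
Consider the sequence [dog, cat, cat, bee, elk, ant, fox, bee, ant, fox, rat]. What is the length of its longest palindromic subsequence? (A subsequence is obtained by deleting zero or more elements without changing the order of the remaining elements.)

3

One longest palindromic subsequence is fox ant fox (positions 7,9,10); it reads the same forward and backward, and the interval DP gives dp[1][11] = 3.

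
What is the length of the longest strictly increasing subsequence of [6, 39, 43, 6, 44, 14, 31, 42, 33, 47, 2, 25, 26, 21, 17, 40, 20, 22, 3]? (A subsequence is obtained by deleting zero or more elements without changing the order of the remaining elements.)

Let dp[i] be the longest increasing subsequence ending at position i. Then dp = [1, 2, 3, 1, 4, 2, 3, 4, 4, 5, 1, 3, 4, 3, 3, 5, 4, 5, 2].
The maximum is 5; one witness is 6, 39, 43, 44, 47 at positions 1,2,3,5,10.

5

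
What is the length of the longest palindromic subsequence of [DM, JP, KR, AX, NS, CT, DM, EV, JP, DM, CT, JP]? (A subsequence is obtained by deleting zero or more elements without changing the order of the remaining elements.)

7

Using dp[i][j] = 2 + dp[i+1][j−1] if the ends match, else max(dp[i+1][j], dp[i][j−1]):
dp[1][12] = 7. A witness is JP CT DM JP DM CT JP at positions 2,6,7,9,10,11,12.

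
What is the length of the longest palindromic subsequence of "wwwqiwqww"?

7

Using dp[i][j] = 2 + dp[i+1][j−1] if the ends match, else max(dp[i+1][j], dp[i][j−1]):
dp[1][9] = 7. A witness is wwqwqww at positions 1,2,4,6,7,8,9.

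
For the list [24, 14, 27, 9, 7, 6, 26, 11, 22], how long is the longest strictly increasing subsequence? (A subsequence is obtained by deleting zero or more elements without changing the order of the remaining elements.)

Scanning left to right, the best length ending at each element is: 24→1, 14→1, 27→2, 9→1, 7→1, 6→1, 26→2, 11→2, 22→3.
So the longest increasing subsequence has length 3, e.g. 9, 11, 22.

3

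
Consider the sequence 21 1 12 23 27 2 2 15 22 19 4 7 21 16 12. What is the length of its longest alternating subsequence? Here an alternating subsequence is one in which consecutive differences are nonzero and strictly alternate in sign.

A longest alternating subsequence is 21, 1, 12, 2, 22, 19, 21, 16 (positions 1,2,3,6,9,10,13,14); its 7 consecutive differences strictly alternate in sign, and length 8 is optimal.

8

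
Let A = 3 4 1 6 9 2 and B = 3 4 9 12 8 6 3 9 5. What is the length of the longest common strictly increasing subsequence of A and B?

A longest common strictly increasing subsequence is 3, 4, 6, 9 (length 4); it appears in order in both A and B, and no longer such subsequence exists.

4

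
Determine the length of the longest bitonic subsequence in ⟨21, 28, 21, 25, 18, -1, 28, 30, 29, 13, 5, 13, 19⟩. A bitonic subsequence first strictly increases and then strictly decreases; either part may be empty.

One longest bitonic subsequence is 21, 25, 28, 30, 29, 13, 5 (positions 1,4,7,8,9,10,11): it rises to 30 then falls. Length 7 is optimal.

7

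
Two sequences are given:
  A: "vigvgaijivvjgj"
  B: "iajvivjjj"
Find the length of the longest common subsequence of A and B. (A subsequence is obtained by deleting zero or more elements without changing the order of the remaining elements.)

7

A longest common subsequence is iajivjj (length 7); the LCS DP confirms no longer common subsequence exists.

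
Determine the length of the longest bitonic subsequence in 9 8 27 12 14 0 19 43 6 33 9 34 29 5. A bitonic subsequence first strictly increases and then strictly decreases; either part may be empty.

8

Let inc[i] be the LIS ending at i and dec[i] the longest strictly decreasing subsequence starting at i. inc = [1, 1, 2, 2, 3, 1, 4, 5, 2, 5, 3, 6, 5, 2], dec = [4, 3, 4, 3, 3, 1, 3, 4, 2, 3, 2, 3, 2, 1].
max_i inc[i]+dec[i]−1 = 8, with one witness 9, 12, 14, 19, 43, 34, 29, 5.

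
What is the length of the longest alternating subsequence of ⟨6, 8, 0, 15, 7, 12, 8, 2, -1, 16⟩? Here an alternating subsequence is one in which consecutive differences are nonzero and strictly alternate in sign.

A longest alternating subsequence is 6, 8, 0, 15, 7, 12, 8, 16 (positions 1,2,3,4,5,6,7,10); its 7 consecutive differences strictly alternate in sign, and length 8 is optimal.

8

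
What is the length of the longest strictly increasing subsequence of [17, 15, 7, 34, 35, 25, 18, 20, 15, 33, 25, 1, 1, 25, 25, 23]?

Let dp[i] be the longest increasing subsequence ending at position i. Then dp = [1, 1, 1, 2, 3, 2, 2, 3, 2, 4, 4, 1, 1, 4, 4, 4].
The maximum is 4; one witness is 17, 18, 20, 33 at positions 1,7,8,10.

4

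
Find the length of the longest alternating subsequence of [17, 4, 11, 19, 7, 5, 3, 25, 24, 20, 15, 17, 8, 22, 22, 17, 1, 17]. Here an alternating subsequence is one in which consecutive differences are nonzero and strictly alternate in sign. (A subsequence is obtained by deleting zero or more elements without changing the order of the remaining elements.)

Track the best alternating length ending on an up-step vs a down-step at each position: up/down = 1/1, 1/2, 3/2, 3/1, 3/4, 3/4, 1/4, 5/1, 5/6, 5/6, 5/6, 7/6, 5/8, 9/6, 9/6, 9/10, 1/10, 11/10.
The maximum over both is 11; one such subsequence is 17, 4, 11, 7, 25, 15, 17, 8, 22, 1, 17.

11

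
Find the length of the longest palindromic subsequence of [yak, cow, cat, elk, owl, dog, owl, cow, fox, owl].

Using dp[i][j] = 2 + dp[i+1][j−1] if the ends match, else max(dp[i+1][j], dp[i][j−1]):
dp[1][10] = 5. A witness is cow owl dog owl cow at positions 2,5,6,7,8.

5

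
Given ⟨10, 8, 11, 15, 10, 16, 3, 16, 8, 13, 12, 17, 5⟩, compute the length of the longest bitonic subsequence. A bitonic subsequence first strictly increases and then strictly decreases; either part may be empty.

Let inc[i] be the LIS ending at i and dec[i] the longest strictly decreasing subsequence starting at i. inc = [1, 1, 2, 3, 2, 4, 1, 4, 2, 3, 3, 5, 2], dec = [3, 2, 4, 4, 3, 4, 1, 4, 2, 3, 2, 2, 1].
max_i inc[i]+dec[i]−1 = 7, with one witness 10, 11, 15, 16, 13, 12, 5.

7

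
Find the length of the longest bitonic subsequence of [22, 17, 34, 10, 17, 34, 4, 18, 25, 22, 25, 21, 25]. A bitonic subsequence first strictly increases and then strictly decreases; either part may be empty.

Let inc[i] be the LIS ending at i and dec[i] the longest strictly decreasing subsequence starting at i. inc = [1, 1, 2, 1, 2, 3, 1, 3, 4, 4, 5, 4, 5], dec = [4, 3, 4, 2, 2, 4, 1, 1, 3, 2, 2, 1, 1].
max_i inc[i]+dec[i]−1 = 6, with one witness 10, 17, 34, 25, 22, 21.

6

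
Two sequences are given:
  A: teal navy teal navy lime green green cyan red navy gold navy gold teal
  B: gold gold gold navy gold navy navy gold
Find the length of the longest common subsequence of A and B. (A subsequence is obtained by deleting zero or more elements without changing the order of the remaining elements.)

4

Backtracking the LCS table gives one alignment: navy (A2,B4) → navy (A10,B6) → navy (A12,B7) → gold (A13,B8).
So the longest common subsequence has length 4.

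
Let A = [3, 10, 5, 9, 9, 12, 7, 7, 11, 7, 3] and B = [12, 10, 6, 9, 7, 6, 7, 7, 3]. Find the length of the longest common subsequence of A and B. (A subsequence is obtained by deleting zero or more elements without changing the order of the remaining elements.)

A longest common subsequence is 10, 9, 7, 7, 7, 3 (length 6); the LCS DP confirms no longer common subsequence exists.

6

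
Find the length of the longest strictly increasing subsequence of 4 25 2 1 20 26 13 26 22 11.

One longest increasing subsequence is 4, 25, 26 (positions 1,2,6), of length 3; no longer one exists.

3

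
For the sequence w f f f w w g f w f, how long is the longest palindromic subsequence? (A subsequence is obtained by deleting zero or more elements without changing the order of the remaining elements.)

Using dp[i][j] = 2 + dp[i+1][j−1] if the ends match, else max(dp[i+1][j], dp[i][j−1]):
dp[1][10] = 6. A witness is ffwwff at positions 2,4,5,6,8,10.

6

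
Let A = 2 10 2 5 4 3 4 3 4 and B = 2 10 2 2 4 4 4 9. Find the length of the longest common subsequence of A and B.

6

Backtracking the LCS table gives one alignment: 2 (A1,B1) → 10 (A2,B2) → 2 (A3,B4) → 4 (A5,B5) → 4 (A7,B6) → 4 (A9,B7).
So the longest common subsequence has length 6.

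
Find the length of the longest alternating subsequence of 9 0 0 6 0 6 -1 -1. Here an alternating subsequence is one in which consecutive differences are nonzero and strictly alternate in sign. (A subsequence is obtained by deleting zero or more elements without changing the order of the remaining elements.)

A longest alternating subsequence is 9, 0, 6, 0, 6, -1 (positions 1,2,4,5,6,7); its 5 consecutive differences strictly alternate in sign, and length 6 is optimal.

6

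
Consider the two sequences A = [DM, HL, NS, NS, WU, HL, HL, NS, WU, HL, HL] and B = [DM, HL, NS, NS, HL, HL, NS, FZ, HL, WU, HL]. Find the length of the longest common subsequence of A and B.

9

A longest common subsequence is DM, HL, NS, NS, HL, HL, NS, WU, HL (length 9); the LCS DP confirms no longer common subsequence exists.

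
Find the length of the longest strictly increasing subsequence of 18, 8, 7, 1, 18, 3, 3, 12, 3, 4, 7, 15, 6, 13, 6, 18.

6

Scanning left to right, the best length ending at each element is: 18→1, 8→1, 7→1, 1→1, 18→2, 3→2, 3→2, 12→3, 3→2, 4→3, 7→4, 15→5, 6→4, 13→5, 6→4, 18→6.
So the longest increasing subsequence has length 6, e.g. 1, 3, 4, 7, 15, 18.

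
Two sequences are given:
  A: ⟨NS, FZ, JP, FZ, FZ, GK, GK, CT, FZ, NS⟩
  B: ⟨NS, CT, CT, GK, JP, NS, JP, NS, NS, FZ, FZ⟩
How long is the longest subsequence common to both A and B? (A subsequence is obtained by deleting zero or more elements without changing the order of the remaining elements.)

A longest common subsequence is NS, JP, FZ, FZ (length 4); the LCS DP confirms no longer common subsequence exists.

4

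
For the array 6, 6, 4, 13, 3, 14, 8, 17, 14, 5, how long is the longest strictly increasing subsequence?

4

Let dp[i] be the longest increasing subsequence ending at position i. Then dp = [1, 1, 1, 2, 1, 3, 2, 4, 3, 2].
The maximum is 4; one witness is 6, 13, 14, 17 at positions 1,4,6,8.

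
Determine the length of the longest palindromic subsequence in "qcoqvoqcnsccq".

7

One longest palindromic subsequence is qccsccq (positions 1,2,8,10,11,12,13); it reads the same forward and backward, and the interval DP gives dp[1][13] = 7.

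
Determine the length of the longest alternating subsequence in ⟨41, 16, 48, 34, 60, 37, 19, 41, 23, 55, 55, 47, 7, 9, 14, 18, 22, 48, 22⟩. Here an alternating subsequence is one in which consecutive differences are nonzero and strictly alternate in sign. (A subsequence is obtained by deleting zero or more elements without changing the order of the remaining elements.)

Track the best alternating length ending on an up-step vs a down-step at each position: up/down = 1/1, 1/2, 3/1, 3/4, 5/1, 5/6, 3/6, 7/6, 7/8, 9/6, 9/6, 9/10, 1/10, 11/10, 11/10, 11/10, 11/10, 11/10, 11/12.
The maximum over both is 12; one such subsequence is 41, 16, 48, 34, 60, 37, 41, 23, 55, 47, 48, 22.

12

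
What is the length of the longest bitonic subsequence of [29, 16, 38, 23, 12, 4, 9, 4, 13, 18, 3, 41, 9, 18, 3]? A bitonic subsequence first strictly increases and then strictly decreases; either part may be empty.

7

One longest bitonic subsequence is 29, 38, 23, 12, 9, 4, 3 (positions 1,3,4,5,7,8,15): it rises to 38 then falls. Length 7 is optimal.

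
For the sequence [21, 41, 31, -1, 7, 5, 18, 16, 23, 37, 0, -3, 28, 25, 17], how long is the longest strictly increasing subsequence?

5

Let dp[i] be the longest increasing subsequence ending at position i. Then dp = [1, 2, 2, 1, 2, 2, 3, 3, 4, 5, 2, 1, 5, 5, 4].
The maximum is 5; one witness is -1, 7, 18, 23, 37 at positions 4,5,7,9,10.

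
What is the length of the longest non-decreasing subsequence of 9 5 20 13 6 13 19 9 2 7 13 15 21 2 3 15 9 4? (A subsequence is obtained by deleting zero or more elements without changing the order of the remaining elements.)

6

Let dp[i] be the longest non-decreasing subsequence ending at position i. Then dp = [1, 1, 2, 2, 2, 3, 4, 3, 1, 3, 4, 5, 6, 2, 3, 6, 4, 4].
The maximum is 6; one witness is 9, 13, 13, 13, 15, 21 at positions 1,4,6,11,12,13.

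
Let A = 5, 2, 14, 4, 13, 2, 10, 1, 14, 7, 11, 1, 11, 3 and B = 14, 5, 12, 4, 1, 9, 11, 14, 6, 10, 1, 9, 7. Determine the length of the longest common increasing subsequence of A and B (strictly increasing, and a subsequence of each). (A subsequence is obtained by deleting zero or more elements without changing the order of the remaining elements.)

For each value that appears in both, track the longest common increasing run ending there.
The best achievable length is 2; one witness is 5, 11 (A-positions 1,11, B-positions 2,7).

2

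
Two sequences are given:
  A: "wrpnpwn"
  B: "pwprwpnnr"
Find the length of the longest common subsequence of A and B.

5

Backtracking the LCS table gives one alignment: w (A1,B2) → r (A2,B4) → p (A3,B6) → n (A4,B7) → n (A7,B8).
So the longest common subsequence has length 5.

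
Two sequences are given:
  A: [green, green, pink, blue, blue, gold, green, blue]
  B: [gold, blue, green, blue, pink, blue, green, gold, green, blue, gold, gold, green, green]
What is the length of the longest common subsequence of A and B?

A longest common subsequence is green, pink, blue, blue, gold, green (length 6); the LCS DP confirms no longer common subsequence exists.

6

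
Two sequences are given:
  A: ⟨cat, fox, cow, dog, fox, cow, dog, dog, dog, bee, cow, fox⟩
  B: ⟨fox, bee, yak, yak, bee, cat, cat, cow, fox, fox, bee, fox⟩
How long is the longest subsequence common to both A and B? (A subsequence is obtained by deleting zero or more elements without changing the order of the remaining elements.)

5

Backtracking the LCS table gives one alignment: cat (A1,B7) → fox (A2,B9) → fox (A5,B10) → bee (A10,B11) → fox (A12,B12).
So the longest common subsequence has length 5.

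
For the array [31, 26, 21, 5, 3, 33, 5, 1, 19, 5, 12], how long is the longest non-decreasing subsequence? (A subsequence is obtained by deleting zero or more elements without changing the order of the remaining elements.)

4

One longest non-decreasing subsequence is 5, 5, 5, 12 (positions 4,7,10,11), of length 4; no longer one exists.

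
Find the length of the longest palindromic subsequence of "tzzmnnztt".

Using dp[i][j] = 2 + dp[i+1][j−1] if the ends match, else max(dp[i+1][j], dp[i][j−1]):
dp[1][9] = 6. A witness is tznnzt at positions 1,3,5,6,7,9.

6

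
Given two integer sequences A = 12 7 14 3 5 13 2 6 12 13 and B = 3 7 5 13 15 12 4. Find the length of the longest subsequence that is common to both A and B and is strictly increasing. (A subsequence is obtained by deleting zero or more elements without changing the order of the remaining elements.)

3

For each value that appears in both, track the longest common increasing run ending there.
The best achievable length is 3; one witness is 3, 5, 13 (A-positions 4,5,6, B-positions 1,3,4).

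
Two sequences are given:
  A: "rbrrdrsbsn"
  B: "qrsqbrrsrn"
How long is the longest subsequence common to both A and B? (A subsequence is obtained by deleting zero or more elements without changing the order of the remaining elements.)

A longest common subsequence is rbrrrn (length 6); the LCS DP confirms no longer common subsequence exists.

6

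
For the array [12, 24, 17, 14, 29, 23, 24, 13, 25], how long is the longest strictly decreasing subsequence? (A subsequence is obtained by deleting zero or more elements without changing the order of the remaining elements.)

4

Scanning left to right, the best length ending at each element is: 12→1, 24→1, 17→2, 14→3, 29→1, 23→2, 24→2, 13→4, 25→2.
So the longest decreasing subsequence has length 4, e.g. 24, 17, 14, 13.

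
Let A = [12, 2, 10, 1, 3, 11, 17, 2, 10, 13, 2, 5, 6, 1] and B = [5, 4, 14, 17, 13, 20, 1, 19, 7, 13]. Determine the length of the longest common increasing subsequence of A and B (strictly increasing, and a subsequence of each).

For each value that appears in both, track the longest common increasing run ending there.
The best achievable length is 2; one witness is 1, 13 (A-positions 4,10, B-positions 7,10).

2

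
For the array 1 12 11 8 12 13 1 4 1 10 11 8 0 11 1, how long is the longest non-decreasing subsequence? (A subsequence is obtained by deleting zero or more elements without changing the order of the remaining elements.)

6

Let dp[i] be the longest non-decreasing subsequence ending at position i. Then dp = [1, 2, 2, 2, 3, 4, 2, 3, 3, 4, 5, 4, 1, 6, 4].
The maximum is 6; one witness is 1, 1, 4, 10, 11, 11 at positions 1,7,8,10,11,14.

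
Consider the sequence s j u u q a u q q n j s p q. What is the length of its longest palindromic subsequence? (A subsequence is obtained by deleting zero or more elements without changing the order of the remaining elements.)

7

One longest palindromic subsequence is sjqqqjs (positions 1,2,5,8,9,11,12); it reads the same forward and backward, and the interval DP gives dp[1][14] = 7.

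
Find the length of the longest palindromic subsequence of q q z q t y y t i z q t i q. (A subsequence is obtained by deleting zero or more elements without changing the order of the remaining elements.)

10

Using dp[i][j] = 2 + dp[i+1][j−1] if the ends match, else max(dp[i+1][j], dp[i][j−1]):
dp[1][14] = 10. A witness is qqztyytzqq at positions 1,2,3,5,6,7,8,10,11,14.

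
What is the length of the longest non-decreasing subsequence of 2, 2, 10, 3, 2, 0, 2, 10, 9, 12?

Scanning left to right, the best length ending at each element is: 2→1, 2→2, 10→3, 3→3, 2→3, 0→1, 2→4, 10→5, 9→5, 12→6.
So the longest non-decreasing subsequence has length 6, e.g. 2, 2, 2, 2, 10, 12.

6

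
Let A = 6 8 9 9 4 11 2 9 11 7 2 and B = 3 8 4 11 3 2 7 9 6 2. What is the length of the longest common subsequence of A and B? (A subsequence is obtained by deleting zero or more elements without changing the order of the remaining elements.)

A longest common subsequence is 8, 4, 11, 2, 9, 2 (length 6); the LCS DP confirms no longer common subsequence exists.

6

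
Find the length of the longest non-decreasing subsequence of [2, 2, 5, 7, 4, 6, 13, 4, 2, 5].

5

Scanning left to right, the best length ending at each element is: 2→1, 2→2, 5→3, 7→4, 4→3, 6→4, 13→5, 4→4, 2→3, 5→5.
So the longest non-decreasing subsequence has length 5, e.g. 2, 2, 5, 7, 13.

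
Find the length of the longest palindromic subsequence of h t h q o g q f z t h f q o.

7

One longest palindromic subsequence is oqfhfqo (positions 5,7,8,11,12,13,14); it reads the same forward and backward, and the interval DP gives dp[1][14] = 7.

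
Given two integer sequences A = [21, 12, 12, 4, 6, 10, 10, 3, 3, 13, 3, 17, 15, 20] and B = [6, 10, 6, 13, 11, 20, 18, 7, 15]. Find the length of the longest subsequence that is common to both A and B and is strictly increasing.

A longest common strictly increasing subsequence is 6, 10, 13, 20 (length 4); it appears in order in both A and B, and no longer such subsequence exists.

4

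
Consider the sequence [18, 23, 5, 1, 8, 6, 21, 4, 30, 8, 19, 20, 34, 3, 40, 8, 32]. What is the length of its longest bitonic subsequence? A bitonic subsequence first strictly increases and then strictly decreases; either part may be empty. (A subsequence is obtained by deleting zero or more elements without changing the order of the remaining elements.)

Let inc[i] be the LIS ending at i and dec[i] the longest strictly decreasing subsequence starting at i. inc = [1, 2, 1, 1, 2, 2, 3, 2, 4, 3, 4, 5, 6, 2, 7, 3, 6], dec = [5, 5, 3, 1, 4, 3, 3, 2, 3, 2, 2, 2, 2, 1, 2, 1, 1].
max_i inc[i]+dec[i]−1 = 8, with one witness 5, 6, 8, 19, 20, 34, 40, 32.

8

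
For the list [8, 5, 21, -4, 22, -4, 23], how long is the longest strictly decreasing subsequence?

3

One longest decreasing subsequence is 8, 5, -4 (positions 1,2,4), of length 3; no longer one exists.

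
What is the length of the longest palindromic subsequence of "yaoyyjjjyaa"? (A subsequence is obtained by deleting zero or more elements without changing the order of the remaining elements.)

7

Using dp[i][j] = 2 + dp[i+1][j−1] if the ends match, else max(dp[i+1][j], dp[i][j−1]):
dp[1][11] = 7. A witness is ayjjjya at positions 2,5,6,7,8,9,11.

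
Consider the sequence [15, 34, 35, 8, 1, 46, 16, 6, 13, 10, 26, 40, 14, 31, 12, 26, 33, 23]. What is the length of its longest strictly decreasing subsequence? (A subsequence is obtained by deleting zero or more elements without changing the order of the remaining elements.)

One longest decreasing subsequence is 46, 40, 31, 26, 23 (positions 6,12,14,16,18), of length 5; no longer one exists.

5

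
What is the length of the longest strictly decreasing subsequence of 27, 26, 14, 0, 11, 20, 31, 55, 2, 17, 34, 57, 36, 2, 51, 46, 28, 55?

5

Let dp[i] be the longest decreasing subsequence ending at position i. Then dp = [1, 2, 3, 4, 4, 3, 1, 1, 5, 4, 2, 1, 2, 5, 2, 3, 4, 2].
The maximum is 5; one witness is 27, 26, 14, 11, 2 at positions 1,2,3,5,9.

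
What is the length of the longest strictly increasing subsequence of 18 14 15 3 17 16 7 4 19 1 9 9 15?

4

Scanning left to right, the best length ending at each element is: 18→1, 14→1, 15→2, 3→1, 17→3, 16→3, 7→2, 4→2, 19→4, 1→1, 9→3, 9→3, 15→4.
So the longest increasing subsequence has length 4, e.g. 14, 15, 17, 19.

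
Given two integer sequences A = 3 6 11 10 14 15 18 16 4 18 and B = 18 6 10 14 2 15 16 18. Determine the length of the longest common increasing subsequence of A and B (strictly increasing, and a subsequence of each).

A longest common strictly increasing subsequence is 6, 10, 14, 15, 16, 18 (length 6); it appears in order in both A and B, and no longer such subsequence exists.

6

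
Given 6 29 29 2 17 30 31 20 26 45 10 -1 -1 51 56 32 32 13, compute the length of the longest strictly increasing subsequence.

Let dp[i] be the longest increasing subsequence ending at position i. Then dp = [1, 2, 2, 1, 2, 3, 4, 3, 4, 5, 2, 1, 1, 6, 7, 5, 5, 3].
The maximum is 7; one witness is 6, 29, 30, 31, 45, 51, 56 at positions 1,2,6,7,10,14,15.

7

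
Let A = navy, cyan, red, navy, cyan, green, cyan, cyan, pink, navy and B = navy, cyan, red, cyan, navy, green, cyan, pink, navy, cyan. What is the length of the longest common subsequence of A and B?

8

A longest common subsequence is navy, cyan, red, navy, green, cyan, pink, navy (length 8); the LCS DP confirms no longer common subsequence exists.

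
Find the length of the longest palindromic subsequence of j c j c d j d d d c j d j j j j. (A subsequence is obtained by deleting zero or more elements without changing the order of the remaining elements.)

One longest palindromic subsequence is jjdjdddjdjj (positions 1,3,5,6,7,8,9,11,12,15,16); it reads the same forward and backward, and the interval DP gives dp[1][16] = 11.

11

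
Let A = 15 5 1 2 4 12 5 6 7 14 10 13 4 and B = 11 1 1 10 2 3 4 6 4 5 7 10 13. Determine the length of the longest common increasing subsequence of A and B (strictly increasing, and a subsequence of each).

7

A longest common strictly increasing subsequence is 1, 2, 4, 6, 7, 10, 13 (length 7); it appears in order in both A and B, and no longer such subsequence exists.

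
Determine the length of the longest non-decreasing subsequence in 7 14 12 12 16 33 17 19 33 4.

One longest non-decreasing subsequence is 7, 12, 12, 16, 17, 19, 33 (positions 1,3,4,5,7,8,9), of length 7; no longer one exists.

7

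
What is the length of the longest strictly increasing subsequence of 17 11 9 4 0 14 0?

2

One longest increasing subsequence is 11, 14 (positions 2,6), of length 2; no longer one exists.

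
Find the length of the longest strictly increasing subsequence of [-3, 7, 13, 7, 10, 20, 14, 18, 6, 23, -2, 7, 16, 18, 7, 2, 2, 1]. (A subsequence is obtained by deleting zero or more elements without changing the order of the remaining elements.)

6

One longest increasing subsequence is -3, 7, 13, 14, 18, 23 (positions 1,2,3,7,8,10), of length 6; no longer one exists.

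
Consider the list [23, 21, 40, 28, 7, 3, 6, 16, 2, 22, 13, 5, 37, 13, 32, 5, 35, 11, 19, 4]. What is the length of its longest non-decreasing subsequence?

One longest non-decreasing subsequence is 3, 6, 16, 22, 32, 35 (positions 6,7,8,10,15,17), of length 6; no longer one exists.

6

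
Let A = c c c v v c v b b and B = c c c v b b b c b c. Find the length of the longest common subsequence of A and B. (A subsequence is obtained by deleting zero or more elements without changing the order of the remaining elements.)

A longest common subsequence is cccvcb (length 6); the LCS DP confirms no longer common subsequence exists.

6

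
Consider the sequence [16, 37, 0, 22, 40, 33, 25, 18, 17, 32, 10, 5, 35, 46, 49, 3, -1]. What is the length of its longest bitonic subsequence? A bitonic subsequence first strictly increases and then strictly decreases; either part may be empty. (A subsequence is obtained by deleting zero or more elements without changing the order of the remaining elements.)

11

Let inc[i] be the LIS ending at i and dec[i] the longest strictly decreasing subsequence starting at i. inc = [1, 2, 1, 2, 3, 3, 3, 2, 2, 4, 2, 2, 5, 6, 7, 2, 1], dec = [5, 9, 2, 7, 9, 8, 7, 6, 5, 5, 4, 3, 3, 3, 3, 2, 1].
max_i inc[i]+dec[i]−1 = 11, with one witness 16, 37, 40, 33, 25, 18, 17, 10, 5, 3, -1.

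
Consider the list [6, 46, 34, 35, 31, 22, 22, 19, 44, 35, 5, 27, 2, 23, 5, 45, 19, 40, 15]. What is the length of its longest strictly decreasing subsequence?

7

Scanning left to right, the best length ending at each element is: 6→1, 46→1, 34→2, 35→2, 31→3, 22→4, 22→4, 19→5, 44→2, 35→3, 5→6, 27→4, 2→7, 23→5, 5→6, 45→2, 19→6, 40→3, 15→7.
So the longest decreasing subsequence has length 7, e.g. 46, 34, 31, 22, 19, 5, 2.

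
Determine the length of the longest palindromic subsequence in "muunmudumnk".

One longest palindromic subsequence is nmudumn (positions 4,5,6,7,8,9,10); it reads the same forward and backward, and the interval DP gives dp[1][11] = 7.

7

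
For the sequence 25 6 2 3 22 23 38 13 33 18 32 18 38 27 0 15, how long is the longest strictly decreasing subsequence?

Scanning left to right, the best length ending at each element is: 25→1, 6→2, 2→3, 3→3, 22→2, 23→2, 38→1, 13→3, 33→2, 18→3, 32→3, 18→4, 38→1, 27→4, 0→5, 15→5.
So the longest decreasing subsequence has length 5, e.g. 38, 33, 32, 18, 0.

5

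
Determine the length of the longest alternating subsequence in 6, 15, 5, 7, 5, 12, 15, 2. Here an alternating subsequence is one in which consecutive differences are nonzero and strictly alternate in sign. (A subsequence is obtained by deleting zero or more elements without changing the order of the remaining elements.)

A longest alternating subsequence is 6, 15, 5, 7, 5, 12, 2 (positions 1,2,3,4,5,6,8); its 6 consecutive differences strictly alternate in sign, and length 7 is optimal.

7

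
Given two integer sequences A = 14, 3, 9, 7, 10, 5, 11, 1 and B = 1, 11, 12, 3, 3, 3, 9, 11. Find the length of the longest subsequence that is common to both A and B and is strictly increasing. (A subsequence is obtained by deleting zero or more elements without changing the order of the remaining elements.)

A longest common strictly increasing subsequence is 3, 9, 11 (length 3); it appears in order in both A and B, and no longer such subsequence exists.

3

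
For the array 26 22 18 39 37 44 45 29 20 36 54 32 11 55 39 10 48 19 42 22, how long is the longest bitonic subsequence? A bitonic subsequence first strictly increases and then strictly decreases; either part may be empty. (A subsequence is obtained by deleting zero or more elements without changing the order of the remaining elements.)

Let inc[i] be the LIS ending at i and dec[i] the longest strictly decreasing subsequence starting at i. inc = [1, 1, 1, 2, 2, 3, 4, 2, 2, 3, 5, 3, 1, 6, 4, 1, 5, 2, 5, 3], dec = [5, 4, 3, 6, 5, 5, 5, 4, 3, 4, 4, 3, 2, 4, 2, 1, 3, 1, 2, 1].
max_i inc[i]+dec[i]−1 = 9, with one witness 26, 39, 44, 45, 54, 55, 48, 42, 22.

9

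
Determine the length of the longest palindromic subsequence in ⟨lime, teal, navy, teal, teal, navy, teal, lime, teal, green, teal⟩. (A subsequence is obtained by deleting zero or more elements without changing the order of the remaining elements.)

Using dp[i][j] = 2 + dp[i+1][j−1] if the ends match, else max(dp[i+1][j], dp[i][j−1]):
dp[1][11] = 8. A witness is lime teal navy teal teal navy teal lime at positions 1,2,3,4,5,6,7,8.

8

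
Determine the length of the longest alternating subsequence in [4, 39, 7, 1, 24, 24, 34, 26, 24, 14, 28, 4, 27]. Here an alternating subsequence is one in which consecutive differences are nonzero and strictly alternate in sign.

A longest alternating subsequence is 4, 39, 7, 34, 26, 28, 4, 27 (positions 1,2,3,7,8,11,12,13); its 7 consecutive differences strictly alternate in sign, and length 8 is optimal.

8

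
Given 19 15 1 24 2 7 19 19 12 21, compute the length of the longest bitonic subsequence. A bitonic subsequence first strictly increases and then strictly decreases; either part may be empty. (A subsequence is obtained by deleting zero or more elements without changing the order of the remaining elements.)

5

One longest bitonic subsequence is 1, 2, 7, 19, 12 (positions 3,5,6,7,9): it rises to 19 then falls. Length 5 is optimal.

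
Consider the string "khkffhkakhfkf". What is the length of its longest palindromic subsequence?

9

One longest palindromic subsequence is ffhkakhff (positions 4,5,6,7,8,9,10,11,13); it reads the same forward and backward, and the interval DP gives dp[1][13] = 9.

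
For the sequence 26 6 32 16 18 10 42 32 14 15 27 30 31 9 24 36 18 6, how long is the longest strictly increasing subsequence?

Scanning left to right, the best length ending at each element is: 26→1, 6→1, 32→2, 16→2, 18→3, 10→2, 42→4, 32→4, 14→3, 15→4, 27→5, 30→6, 31→7, 9→2, 24→5, 36→8, 18→5, 6→1.
So the longest increasing subsequence has length 8, e.g. 6, 10, 14, 15, 27, 30, 31, 36.

8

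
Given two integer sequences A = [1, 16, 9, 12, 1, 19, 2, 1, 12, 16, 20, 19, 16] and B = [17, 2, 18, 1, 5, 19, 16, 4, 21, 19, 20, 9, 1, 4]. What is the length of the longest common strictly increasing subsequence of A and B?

A longest common strictly increasing subsequence is 1, 16, 19, 20 (length 4); it appears in order in both A and B, and no longer such subsequence exists.

4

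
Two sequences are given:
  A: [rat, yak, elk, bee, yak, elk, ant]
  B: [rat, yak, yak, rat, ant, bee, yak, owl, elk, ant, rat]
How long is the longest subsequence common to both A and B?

A longest common subsequence is rat, yak, bee, yak, elk, ant (length 6); the LCS DP confirms no longer common subsequence exists.

6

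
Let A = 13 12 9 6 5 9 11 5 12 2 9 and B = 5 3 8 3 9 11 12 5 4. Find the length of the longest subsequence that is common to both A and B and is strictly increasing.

For each value that appears in both, track the longest common increasing run ending there.
The best achievable length is 4; one witness is 5, 9, 11, 12 (A-positions 5,6,7,9, B-positions 1,5,6,7).

4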